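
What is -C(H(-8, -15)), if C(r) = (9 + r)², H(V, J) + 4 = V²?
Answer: -4761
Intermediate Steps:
H(V, J) = -4 + V²
-C(H(-8, -15)) = -(9 + (-4 + (-8)²))² = -(9 + (-4 + 64))² = -(9 + 60)² = -1*69² = -1*4761 = -4761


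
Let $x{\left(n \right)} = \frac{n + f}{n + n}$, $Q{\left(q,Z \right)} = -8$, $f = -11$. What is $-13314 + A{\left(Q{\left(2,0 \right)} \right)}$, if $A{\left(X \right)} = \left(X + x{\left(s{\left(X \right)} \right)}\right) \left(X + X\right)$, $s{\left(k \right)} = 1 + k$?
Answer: $- \frac{92446}{7} \approx -13207.0$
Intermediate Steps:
$x{\left(n \right)} = \frac{-11 + n}{2 n}$ ($x{\left(n \right)} = \frac{n - 11}{n + n} = \frac{-11 + n}{2 n}$)
$A{\left(X \right)} = 2 X \left(X + \frac{-10 + X}{2 \left(1 + X\right)}\right)$ ($A{\left(X \right)} = \left(X + \frac{-11 + \left(1 + X\right)}{2 \left(1 + X\right)}\right) \left(X + X\right) = \left(X + \frac{-10 + X}{2 \left(1 + X\right)}\right) 2 X = 2 X \left(X + \frac{-10 + X}{2 \left(1 + X\right)}\right)$)
$-13314 + A{\left(Q{\left(2,0 \right)} \right)} = -13314 - \frac{8 \left(-10 - 8 + 2 \left(-8\right) \left(1 - 8\right)\right)}{1 - 8} = -13314 - \frac{8 \left(-10 - 8 + 2 \left(-8\right) \left(-7\right)\right)}{-7} = -13314 - - \frac{8 \left(-10 - 8 + 112\right)}{7} = -13314 - \left(- \frac{8}{7}\right) 94 = -13314 + \frac{752}{7} = - \frac{92446}{7}$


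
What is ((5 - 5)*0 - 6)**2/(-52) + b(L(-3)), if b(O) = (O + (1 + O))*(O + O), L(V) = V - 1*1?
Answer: 719/13 ≈ 55.308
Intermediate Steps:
L(V) = -1 + V (L(V) = V - 1 = -1 + V)
b(O) = 2*O*(1 + 2*O) (b(O) = (1 + 2*O)*(2*O) = 2*O*(1 + 2*O))
((5 - 5)*0 - 6)**2/(-52) + b(L(-3)) = ((5 - 5)*0 - 6)**2/(-52) + 2*(-1 - 3)*(1 + 2*(-1 - 3)) = (0*0 - 6)**2*(-1/52) + 2*(-4)*(1 + 2*(-4)) = (0 - 6)**2*(-1/52) + 2*(-4)*(1 - 8) = (-6)**2*(-1/52) + 2*(-4)*(-7) = 36*(-1/52) + 56 = -9/13 + 56 = 719/13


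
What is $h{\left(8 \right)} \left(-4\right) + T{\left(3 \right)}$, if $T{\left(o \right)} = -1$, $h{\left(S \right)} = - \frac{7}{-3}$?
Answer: $- \frac{31}{3} \approx -10.333$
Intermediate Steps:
$h{\left(S \right)} = \frac{7}{3}$ ($h{\left(S \right)} = \left(-7\right) \left(- \frac{1}{3}\right) = \frac{7}{3}$)
$h{\left(8 \right)} \left(-4\right) + T{\left(3 \right)} = \frac{7}{3} \left(-4\right) - 1 = - \frac{28}{3} - 1 = - \frac{31}{3}$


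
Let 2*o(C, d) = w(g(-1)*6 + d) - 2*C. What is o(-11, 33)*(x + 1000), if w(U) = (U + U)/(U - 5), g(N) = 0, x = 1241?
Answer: 764181/28 ≈ 27292.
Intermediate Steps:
w(U) = 2*U/(-5 + U) (w(U) = (2*U)/(-5 + U) = 2*U/(-5 + U))
o(C, d) = -C + d/(-5 + d) (o(C, d) = (2*(0*6 + d)/(-5 + (0*6 + d)) - 2*C)/2 = (2*(0 + d)/(-5 + (0 + d)) - 2*C)/2 = (2*d/(-5 + d) - 2*C)/2 = (-2*C + 2*d/(-5 + d))/2 = -C + d/(-5 + d))
o(-11, 33)*(x + 1000) = ((33 - 1*(-11)*(-5 + 33))/(-5 + 33))*(1241 + 1000) = ((33 - 1*(-11)*28)/28)*2241 = ((33 + 308)/28)*2241 = ((1/28)*341)*2241 = (341/28)*2241 = 764181/28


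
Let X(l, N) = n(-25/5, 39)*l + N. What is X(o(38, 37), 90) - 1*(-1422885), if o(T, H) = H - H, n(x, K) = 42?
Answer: 1422975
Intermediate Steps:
o(T, H) = 0
X(l, N) = N + 42*l (X(l, N) = 42*l + N = N + 42*l)
X(o(38, 37), 90) - 1*(-1422885) = (90 + 42*0) - 1*(-1422885) = (90 + 0) + 1422885 = 90 + 1422885 = 1422975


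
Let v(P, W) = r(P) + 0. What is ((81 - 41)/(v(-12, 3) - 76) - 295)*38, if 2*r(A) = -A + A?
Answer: -11230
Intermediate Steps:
r(A) = 0 (r(A) = (-A + A)/2 = (½)*0 = 0)
v(P, W) = 0 (v(P, W) = 0 + 0 = 0)
((81 - 41)/(v(-12, 3) - 76) - 295)*38 = ((81 - 41)/(0 - 76) - 295)*38 = (40/(-76) - 295)*38 = (40*(-1/76) - 295)*38 = (-10/19 - 295)*38 = -5615/19*38 = -11230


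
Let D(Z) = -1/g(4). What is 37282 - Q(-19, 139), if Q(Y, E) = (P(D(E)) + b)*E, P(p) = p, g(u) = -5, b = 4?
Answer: 183491/5 ≈ 36698.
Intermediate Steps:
D(Z) = ⅕ (D(Z) = -1/(-5) = -1*(-⅕) = ⅕)
Q(Y, E) = 21*E/5 (Q(Y, E) = (⅕ + 4)*E = 21*E/5)
37282 - Q(-19, 139) = 37282 - 21*139/5 = 37282 - 1*2919/5 = 37282 - 2919/5 = 183491/5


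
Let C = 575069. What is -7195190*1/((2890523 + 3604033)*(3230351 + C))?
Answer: -719519/2471451329352 ≈ -2.9113e-7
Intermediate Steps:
-7195190*1/((2890523 + 3604033)*(3230351 + C)) = -7195190*1/((2890523 + 3604033)*(3230351 + 575069)) = -7195190/(6494556*3805420) = -7195190/24714513293520 = -7195190*1/24714513293520 = -719519/2471451329352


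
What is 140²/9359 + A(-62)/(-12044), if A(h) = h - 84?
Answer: 2422743/1150202 ≈ 2.1064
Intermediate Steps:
A(h) = -84 + h
140²/9359 + A(-62)/(-12044) = 140²/9359 + (-84 - 62)/(-12044) = 19600*(1/9359) - 146*(-1/12044) = 400/191 + 73/6022 = 2422743/1150202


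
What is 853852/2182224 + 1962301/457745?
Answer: 1168256705291/249725531220 ≈ 4.6782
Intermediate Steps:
853852/2182224 + 1962301/457745 = 853852*(1/2182224) + 1962301*(1/457745) = 213463/545556 + 1962301/457745 = 1168256705291/249725531220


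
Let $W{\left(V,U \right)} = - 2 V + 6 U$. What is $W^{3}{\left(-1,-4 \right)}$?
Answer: $-10648$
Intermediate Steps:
$W^{3}{\left(-1,-4 \right)} = \left(\left(-2\right) \left(-1\right) + 6 \left(-4\right)\right)^{3} = \left(2 - 24\right)^{3} = \left(-22\right)^{3} = -10648$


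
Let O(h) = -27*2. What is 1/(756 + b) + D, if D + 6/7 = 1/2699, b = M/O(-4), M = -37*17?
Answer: -669979489/783171529 ≈ -0.85547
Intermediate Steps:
O(h) = -54
M = -629
b = 629/54 (b = -629/(-54) = -629*(-1/54) = 629/54 ≈ 11.648)
D = -16187/18893 (D = -6/7 + 1/2699 = -16187/18893 ≈ -0.85677)
1/(756 + b) + D = 1/(756 + 629/54) - 16187/18893 = 1/(41453/54) - 16187/18893 = 54/41453 - 16187/18893 = -669979489/783171529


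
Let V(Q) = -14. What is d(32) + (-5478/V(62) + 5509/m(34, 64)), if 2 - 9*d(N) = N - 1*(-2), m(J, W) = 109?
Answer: 3009610/6867 ≈ 438.27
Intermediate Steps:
d(N) = -N/9 (d(N) = 2/9 - (N - 1*(-2))/9 = 2/9 - (N + 2)/9 = 2/9 - (2 + N)/9 = 2/9 + (-2/9 - N/9) = -N/9)
d(32) + (-5478/V(62) + 5509/m(34, 64)) = -⅑*32 + (-5478/(-14) + 5509/109) = -32/9 + (-5478*(-1/14) + 5509*(1/109)) = -32/9 + (2739/7 + 5509/109) = -32/9 + 337114/763 = 3009610/6867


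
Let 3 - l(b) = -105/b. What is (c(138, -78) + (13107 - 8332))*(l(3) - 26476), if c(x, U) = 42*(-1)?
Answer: -125131054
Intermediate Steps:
c(x, U) = -42
l(b) = 3 + 105/b (l(b) = 3 - (-105)/b = 3 + 105/b)
(c(138, -78) + (13107 - 8332))*(l(3) - 26476) = (-42 + (13107 - 8332))*((3 + 105/3) - 26476) = (-42 + 4775)*((3 + 105*(1/3)) - 26476) = 4733*((3 + 35) - 26476) = 4733*(38 - 26476) = 4733*(-26438) = -125131054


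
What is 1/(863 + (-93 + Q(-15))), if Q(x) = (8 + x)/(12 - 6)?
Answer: 6/4613 ≈ 0.0013007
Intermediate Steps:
Q(x) = 4/3 + x/6 (Q(x) = (8 + x)/6 = (8 + x)*(⅙) = 4/3 + x/6)
1/(863 + (-93 + Q(-15))) = 1/(863 + (-93 + (4/3 + (⅙)*(-15)))) = 1/(863 + (-93 + (4/3 - 5/2))) = 1/(863 + (-93 - 7/6)) = 1/(863 - 565/6) = 1/(4613/6) = 6/4613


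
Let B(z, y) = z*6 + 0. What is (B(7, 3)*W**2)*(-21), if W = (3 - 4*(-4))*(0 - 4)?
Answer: -5094432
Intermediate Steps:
B(z, y) = 6*z (B(z, y) = 6*z + 0 = 6*z)
W = -76 (W = (3 + 16)*(-4) = 19*(-4) = -76)
(B(7, 3)*W**2)*(-21) = ((6*7)*(-76)**2)*(-21) = (42*5776)*(-21) = 242592*(-21) = -5094432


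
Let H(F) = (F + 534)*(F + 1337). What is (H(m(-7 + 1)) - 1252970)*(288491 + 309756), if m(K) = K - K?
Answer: -322462311964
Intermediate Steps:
m(K) = 0
H(F) = (534 + F)*(1337 + F)
(H(m(-7 + 1)) - 1252970)*(288491 + 309756) = ((713958 + 0² + 1871*0) - 1252970)*(288491 + 309756) = ((713958 + 0 + 0) - 1252970)*598247 = (713958 - 1252970)*598247 = -539012*598247 = -322462311964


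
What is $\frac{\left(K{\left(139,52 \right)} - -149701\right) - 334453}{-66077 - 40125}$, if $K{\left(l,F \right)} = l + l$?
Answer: $\frac{92237}{53101} \approx 1.737$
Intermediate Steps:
$K{\left(l,F \right)} = 2 l$
$\frac{\left(K{\left(139,52 \right)} - -149701\right) - 334453}{-66077 - 40125} = \frac{\left(2 \cdot 139 - -149701\right) - 334453}{-66077 - 40125} = \frac{\left(278 + 149701\right) - 334453}{-106202} = \left(149979 - 334453\right) \left(- \frac{1}{106202}\right) = \left(-184474\right) \left(- \frac{1}{106202}\right) = \frac{92237}{53101}$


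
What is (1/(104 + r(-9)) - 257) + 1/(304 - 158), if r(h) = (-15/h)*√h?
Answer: -406749977/1582786 - 5*I/10841 ≈ -256.98 - 0.00046121*I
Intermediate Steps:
r(h) = -15/√h
(1/(104 + r(-9)) - 257) + 1/(304 - 158) = (1/(104 - (-5)*I) - 257) + 1/(304 - 158) = (1/(104 - (-5)*I) - 257) + 1/146 = (1/(104 + 5*I) - 257) + 1/146 = ((104 - 5*I)/10841 - 257) + 1/146 = (-257 + (104 - 5*I)/10841) + 1/146 = -37521/146 + (104 - 5*I)/10841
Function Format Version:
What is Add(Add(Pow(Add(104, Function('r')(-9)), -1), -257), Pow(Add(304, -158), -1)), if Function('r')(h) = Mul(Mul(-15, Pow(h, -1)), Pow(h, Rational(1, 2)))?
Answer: Add(Rational(-406749977, 1582786), Mul(Rational(-5, 10841), I)) ≈ Add(-256.98, Mul(-0.00046121, I))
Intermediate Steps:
Function('r')(h) = Mul(-15, Pow(h, Rational(-1, 2)))
Add(Add(Pow(Add(104, Function('r')(-9)), -1), -257), Pow(Add(304, -158), -1)) = Add(Add(Pow(Add(104, Mul(-15, Pow(-9, Rational(-1, 2)))), -1), -257), Pow(Add(304, -158), -1)) = Add(Add(Pow(Add(104, Mul(-15, Mul(Rational(-1, 3), I))), -1), -257), Pow(146, -1)) = Add(Add(Pow(Add(104, Mul(5, I)), -1), -257), Rational(1, 146)) = Add(Add(Mul(Rational(1, 10841), Add(104, Mul(-5, I))), -257), Rational(1, 146)) = Add(Add(-257, Mul(Rational(1, 10841), Add(104, Mul(-5, I)))), Rational(1, 146)) = Add(Rational(-37521, 146), Mul(Rational(1, 10841), Add(104, Mul(-5, I))))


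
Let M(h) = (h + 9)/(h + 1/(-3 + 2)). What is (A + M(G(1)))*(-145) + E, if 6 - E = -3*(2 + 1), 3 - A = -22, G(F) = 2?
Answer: -5205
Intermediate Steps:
A = 25 (A = 3 - 1*(-22) = 3 + 22 = 25)
M(h) = (9 + h)/(-1 + h) (M(h) = (9 + h)/(h + 1/(-1)) = (9 + h)/(h - 1) = (9 + h)/(-1 + h))
E = 15 (E = 6 - (-3)*(2 + 1) = 6 - (-3)*3 = 6 - 1*(-9) = 6 + 9 = 15)
(A + M(G(1)))*(-145) + E = (25 + (9 + 2)/(-1 + 2))*(-145) + 15 = (25 + 11/1)*(-145) + 15 = (25 + 1*11)*(-145) + 15 = (25 + 11)*(-145) + 15 = 36*(-145) + 15 = -5220 + 15 = -5205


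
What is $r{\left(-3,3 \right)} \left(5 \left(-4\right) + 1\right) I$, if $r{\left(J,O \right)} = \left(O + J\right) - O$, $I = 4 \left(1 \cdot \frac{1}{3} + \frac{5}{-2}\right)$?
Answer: $-494$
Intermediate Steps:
$I = - \frac{26}{3}$ ($I = 4 \left(1 \cdot \frac{1}{3} + 5 \left(- \frac{1}{2}\right)\right) = 4 \left(\frac{1}{3} - \frac{5}{2}\right) = 4 \left(- \frac{13}{6}\right) = - \frac{26}{3} \approx -8.6667$)
$r{\left(J,O \right)} = J$ ($r{\left(J,O \right)} = \left(J + O\right) - O = J$)
$r{\left(-3,3 \right)} \left(5 \left(-4\right) + 1\right) I = - 3 \left(5 \left(-4\right) + 1\right) \left(- \frac{26}{3}\right) = - 3 \left(-20 + 1\right) \left(- \frac{26}{3}\right) = \left(-3\right) \left(-19\right) \left(- \frac{26}{3}\right) = 57 \left(- \frac{26}{3}\right) = -494$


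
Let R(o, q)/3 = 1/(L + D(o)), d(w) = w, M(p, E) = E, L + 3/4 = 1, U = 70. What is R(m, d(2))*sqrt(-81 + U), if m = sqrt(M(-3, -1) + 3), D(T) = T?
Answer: -12*I*sqrt(11)/31 + 48*I*sqrt(22)/31 ≈ 5.9787*I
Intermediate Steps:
L = 1/4 (L = -3/4 + 1 = 1/4 ≈ 0.25000)
m = sqrt(2) (m = sqrt(-1 + 3) = sqrt(2) ≈ 1.4142)
R(o, q) = 3/(1/4 + o)
R(m, d(2))*sqrt(-81 + U) = (12/(1 + 4*sqrt(2)))*sqrt(-81 + 70) = (12/(1 + 4*sqrt(2)))*sqrt(-11) = (12/(1 + 4*sqrt(2)))*(I*sqrt(11)) = 12*I*sqrt(11)/(1 + 4*sqrt(2))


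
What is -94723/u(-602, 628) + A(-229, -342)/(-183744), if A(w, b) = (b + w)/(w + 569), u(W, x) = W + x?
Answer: -2958813087617/812148480 ≈ -3643.2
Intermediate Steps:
A(w, b) = (b + w)/(569 + w)
-94723/u(-602, 628) + A(-229, -342)/(-183744) = -94723/(-602 + 628) + ((-342 - 229)/(569 - 229))/(-183744) = -94723/26 + (-571/340)*(-1/183744) = -94723*1/26 + ((1/340)*(-571))*(-1/183744) = -94723/26 - 571/340*(-1/183744) = -94723/26 + 571/62472960 = -2958813087617/812148480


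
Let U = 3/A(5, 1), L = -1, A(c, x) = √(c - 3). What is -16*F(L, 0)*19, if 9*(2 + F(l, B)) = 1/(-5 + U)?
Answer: 227392/369 + 304*√2/123 ≈ 619.73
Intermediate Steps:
A(c, x) = √(-3 + c)
U = 3*√2/2 (U = 3/(√(-3 + 5)) = 3/(√2) = 3*(√2/2) = 3*√2/2 ≈ 2.1213)
F(l, B) = -2 + 1/(9*(-5 + 3*√2/2))
-16*F(L, 0)*19 = -16*(-748/369 - √2/123)*19 = (11968/369 + 16*√2/123)*19 = 227392/369 + 304*√2/123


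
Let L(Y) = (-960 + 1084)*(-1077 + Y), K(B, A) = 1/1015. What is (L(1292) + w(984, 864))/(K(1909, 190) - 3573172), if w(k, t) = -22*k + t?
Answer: -5964140/3626769579 ≈ -0.0016445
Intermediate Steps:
K(B, A) = 1/1015
w(k, t) = t - 22*k
L(Y) = -133548 + 124*Y (L(Y) = 124*(-1077 + Y) = -133548 + 124*Y)
(L(1292) + w(984, 864))/(K(1909, 190) - 3573172) = ((-133548 + 124*1292) + (864 - 22*984))/(1/1015 - 3573172) = ((-133548 + 160208) + (864 - 21648))/(-3626769579/1015) = (26660 - 20784)*(-1015/3626769579) = 5876*(-1015/3626769579) = -5964140/3626769579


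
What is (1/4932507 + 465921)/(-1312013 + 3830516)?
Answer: 2298158593948/12422533677021 ≈ 0.18500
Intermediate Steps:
(1/4932507 + 465921)/(-1312013 + 3830516) = (1/4932507 + 465921)/2518503 = (2298158593948/4932507)*(1/2518503) = 2298158593948/12422533677021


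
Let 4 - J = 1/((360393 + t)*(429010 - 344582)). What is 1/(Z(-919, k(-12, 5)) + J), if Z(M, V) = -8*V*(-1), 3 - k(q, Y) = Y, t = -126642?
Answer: -19735129428/236821553137 ≈ -0.083333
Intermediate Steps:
k(q, Y) = 3 - Y
Z(M, V) = 8*V
J = 78940517711/19735129428 (J = 4 - 1/((360393 - 126642)*(429010 - 344582)) = 4 - 1/(233751*84428) = 4 - 1/19735129428 = 78940517711/19735129428 ≈ 4.0000)
1/(Z(-919, k(-12, 5)) + J) = 1/(8*(3 - 1*5) + 78940517711/19735129428) = 1/(8*(3 - 5) + 78940517711/19735129428) = 1/(8*(-2) + 78940517711/19735129428) = 1/(-16 + 78940517711/19735129428) = 1/(-236821553137/19735129428) = -19735129428/236821553137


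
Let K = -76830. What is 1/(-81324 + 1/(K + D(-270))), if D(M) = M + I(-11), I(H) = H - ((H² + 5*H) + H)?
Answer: -77166/6275447785 ≈ -1.2296e-5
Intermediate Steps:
I(H) = -H² - 5*H (I(H) = H - (H² + 6*H) = H + (-H² - 6*H) = -H² - 5*H)
D(M) = -66 + M (D(M) = M - 1*(-11)*(5 - 11) = M - 1*(-11)*(-6) = M - 66 = -66 + M)
1/(-81324 + 1/(K + D(-270))) = 1/(-81324 + 1/(-76830 + (-66 - 270))) = 1/(-81324 + 1/(-76830 - 336)) = 1/(-81324 + 1/(-77166)) = 1/(-81324 - 1/77166) = 1/(-6275447785/77166) = -77166/6275447785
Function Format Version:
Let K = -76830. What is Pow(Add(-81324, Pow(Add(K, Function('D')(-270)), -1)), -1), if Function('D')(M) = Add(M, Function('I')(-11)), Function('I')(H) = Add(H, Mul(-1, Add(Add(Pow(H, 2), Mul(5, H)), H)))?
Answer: Rational(-77166, 6275447785) ≈ -1.2296e-5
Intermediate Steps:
Function('I')(H) = Add(Mul(-1, Pow(H, 2)), Mul(-5, H)) (Function('I')(H) = Add(H, Mul(-1, Add(Pow(H, 2), Mul(6, H)))) = Add(H, Add(Mul(-1, Pow(H, 2)), Mul(-6, H))) = Add(Mul(-1, Pow(H, 2)), Mul(-5, H)))
Function('D')(M) = Add(-66, M) (Function('D')(M) = Add(M, Mul(-1, -11, Add(5, -11))) = Add(M, Mul(-1, -11, -6)) = Add(M, -66) = Add(-66, M))
Pow(Add(-81324, Pow(Add(K, Function('D')(-270)), -1)), -1) = Pow(Add(-81324, Pow(Add(-76830, Add(-66, -270)), -1)), -1) = Pow(Add(-81324, Pow(Add(-76830, -336), -1)), -1) = Pow(Add(-81324, Pow(-77166, -1)), -1) = Pow(Add(-81324, Rational(-1, 77166)), -1) = Pow(Rational(-6275447785, 77166), -1) = Rational(-77166, 6275447785)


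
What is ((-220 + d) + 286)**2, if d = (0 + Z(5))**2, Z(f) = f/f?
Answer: 4489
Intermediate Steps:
Z(f) = 1
d = 1 (d = (0 + 1)**2 = 1**2 = 1)
((-220 + d) + 286)**2 = ((-220 + 1) + 286)**2 = (-219 + 286)**2 = 67**2 = 4489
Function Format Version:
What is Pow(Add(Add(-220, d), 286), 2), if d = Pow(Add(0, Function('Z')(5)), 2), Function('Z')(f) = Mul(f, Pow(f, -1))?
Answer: 4489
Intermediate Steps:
Function('Z')(f) = 1
d = 1 (d = Pow(Add(0, 1), 2) = Pow(1, 2) = 1)
Pow(Add(Add(-220, d), 286), 2) = Pow(Add(Add(-220, 1), 286), 2) = Pow(Add(-219, 286), 2) = Pow(67, 2) = 4489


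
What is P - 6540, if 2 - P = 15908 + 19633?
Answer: -42079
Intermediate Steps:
P = -35539 (P = 2 - (15908 + 19633) = 2 - 1*35541 = 2 - 35541 = -35539)
P - 6540 = -35539 - 6540 = -42079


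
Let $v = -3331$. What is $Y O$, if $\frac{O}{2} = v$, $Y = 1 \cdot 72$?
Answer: $-479664$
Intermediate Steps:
$Y = 72$
$O = -6662$ ($O = 2 \left(-3331\right) = -6662$)
$Y O = 72 \left(-6662\right) = -479664$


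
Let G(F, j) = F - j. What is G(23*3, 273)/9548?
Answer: -51/2387 ≈ -0.021366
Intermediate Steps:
G(23*3, 273)/9548 = (23*3 - 1*273)/9548 = (69 - 273)*(1/9548) = -204*1/9548 = -51/2387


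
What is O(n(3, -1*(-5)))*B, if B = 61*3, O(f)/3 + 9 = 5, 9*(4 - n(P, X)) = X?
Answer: -2196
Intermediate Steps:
n(P, X) = 4 - X/9
O(f) = -12 (O(f) = -27 + 3*5 = -27 + 15 = -12)
B = 183
O(n(3, -1*(-5)))*B = -12*183 = -2196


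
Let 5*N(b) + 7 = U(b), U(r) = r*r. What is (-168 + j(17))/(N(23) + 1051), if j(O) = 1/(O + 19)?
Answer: -30235/207972 ≈ -0.14538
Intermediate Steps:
U(r) = r²
N(b) = -7/5 + b²/5
j(O) = 1/(19 + O)
(-168 + j(17))/(N(23) + 1051) = (-168 + 1/(19 + 17))/((-7/5 + (⅕)*23²) + 1051) = (-168 + 1/36)/((-7/5 + (⅕)*529) + 1051) = (-168 + 1/36)/((-7/5 + 529/5) + 1051) = -6047/(36*(522/5 + 1051)) = -6047/(36*5777/5) = -6047/36*5/5777 = -30235/207972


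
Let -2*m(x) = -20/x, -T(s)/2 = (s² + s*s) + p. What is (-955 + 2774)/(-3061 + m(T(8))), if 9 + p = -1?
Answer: -214642/361203 ≈ -0.59424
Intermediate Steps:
p = -10 (p = -9 - 1 = -10)
T(s) = 20 - 4*s² (T(s) = -2*((s² + s*s) - 10) = -2*((s² + s²) - 10) = -2*(2*s² - 10) = -2*(-10 + 2*s²) = 20 - 4*s²)
m(x) = 10/x (m(x) = -(-10)/x = 10/x)
(-955 + 2774)/(-3061 + m(T(8))) = (-955 + 2774)/(-3061 + 10/(20 - 4*8²)) = 1819/(-3061 + 10/(20 - 4*64)) = 1819/(-3061 + 10/(20 - 256)) = 1819/(-3061 + 10/(-236)) = 1819/(-3061 + 10*(-1/236)) = 1819/(-3061 - 5/118) = 1819/(-361203/118) = 1819*(-118/361203) = -214642/361203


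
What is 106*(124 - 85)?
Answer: 4134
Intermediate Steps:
106*(124 - 85) = 106*39 = 4134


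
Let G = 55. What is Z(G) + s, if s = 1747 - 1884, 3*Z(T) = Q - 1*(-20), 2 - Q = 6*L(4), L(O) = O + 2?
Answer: -425/3 ≈ -141.67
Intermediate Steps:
L(O) = 2 + O
Q = -34 (Q = 2 - 6*(2 + 4) = 2 - 6*6 = 2 - 1*36 = 2 - 36 = -34)
Z(T) = -14/3 (Z(T) = (-34 - 1*(-20))/3 = (-34 + 20)/3 = (1/3)*(-14) = -14/3)
s = -137
Z(G) + s = -14/3 - 137 = -425/3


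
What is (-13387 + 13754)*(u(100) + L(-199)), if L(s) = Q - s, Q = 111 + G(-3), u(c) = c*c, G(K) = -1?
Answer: 3783403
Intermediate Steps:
u(c) = c²
Q = 110 (Q = 111 - 1 = 110)
L(s) = 110 - s
(-13387 + 13754)*(u(100) + L(-199)) = (-13387 + 13754)*(100² + (110 - 1*(-199))) = 367*(10000 + (110 + 199)) = 367*(10000 + 309) = 367*10309 = 3783403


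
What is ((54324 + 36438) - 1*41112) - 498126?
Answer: -448476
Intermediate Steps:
((54324 + 36438) - 1*41112) - 498126 = (90762 - 41112) - 498126 = 49650 - 498126 = -448476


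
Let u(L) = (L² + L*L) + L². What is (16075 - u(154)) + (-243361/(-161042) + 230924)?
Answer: 28319640103/161042 ≈ 1.7585e+5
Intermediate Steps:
u(L) = 3*L² (u(L) = (L² + L²) + L² = 2*L² + L² = 3*L²)
(16075 - u(154)) + (-243361/(-161042) + 230924) = (16075 - 3*154²) + (-243361/(-161042) + 230924) = (16075 - 3*23716) + (-243361*(-1/161042) + 230924) = (16075 - 1*71148) + (243361/161042 + 230924) = (16075 - 71148) + 37188706169/161042 = -55073 + 37188706169/161042 = 28319640103/161042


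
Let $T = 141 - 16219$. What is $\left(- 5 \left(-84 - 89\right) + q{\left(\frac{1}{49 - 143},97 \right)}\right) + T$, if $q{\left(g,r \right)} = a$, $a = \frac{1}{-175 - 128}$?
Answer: $- \frac{4609540}{303} \approx -15213.0$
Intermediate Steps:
$T = -16078$ ($T = 141 - 16219 = -16078$)
$a = - \frac{1}{303}$ ($a = \frac{1}{-303} = - \frac{1}{303} \approx -0.0033003$)
$q{\left(g,r \right)} = - \frac{1}{303}$
$\left(- 5 \left(-84 - 89\right) + q{\left(\frac{1}{49 - 143},97 \right)}\right) + T = \left(- 5 \left(-84 - 89\right) - \frac{1}{303}\right) - 16078 = \left(\left(-5\right) \left(-173\right) - \frac{1}{303}\right) - 16078 = \left(865 - \frac{1}{303}\right) - 16078 = \frac{262094}{303} - 16078 = - \frac{4609540}{303}$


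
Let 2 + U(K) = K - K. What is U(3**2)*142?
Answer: -284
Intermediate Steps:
U(K) = -2 (U(K) = -2 + (K - K) = -2 + 0 = -2)
U(3**2)*142 = -2*142 = -284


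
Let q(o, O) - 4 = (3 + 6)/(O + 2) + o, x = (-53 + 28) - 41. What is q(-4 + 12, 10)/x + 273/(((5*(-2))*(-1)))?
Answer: 11927/440 ≈ 27.107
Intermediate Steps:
x = -66 (x = -25 - 41 = -66)
q(o, O) = 4 + o + 9/(2 + O) (q(o, O) = 4 + ((3 + 6)/(O + 2) + o) = 4 + (9/(2 + O) + o) = 4 + (o + 9/(2 + O)) = 4 + o + 9/(2 + O))
q(-4 + 12, 10)/x + 273/(((5*(-2))*(-1))) = ((17 + 2*(-4 + 12) + 4*10 + 10*(-4 + 12))/(2 + 10))/(-66) + 273/(((5*(-2))*(-1))) = ((17 + 2*8 + 40 + 10*8)/12)*(-1/66) + 273/((-10*(-1))) = ((17 + 16 + 40 + 80)/12)*(-1/66) + 273/10 = ((1/12)*153)*(-1/66) + 273*(⅒) = (51/4)*(-1/66) + 273/10 = -17/88 + 273/10 = 11927/440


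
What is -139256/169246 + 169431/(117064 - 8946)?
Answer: 6809719409/9149269514 ≈ 0.74429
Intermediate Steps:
-139256/169246 + 169431/(117064 - 8946) = -139256*1/169246 + 169431/108118 = -69628/84623 + 169431*(1/108118) = -69628/84623 + 169431/108118 = 6809719409/9149269514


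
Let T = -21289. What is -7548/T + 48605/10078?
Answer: 1110820589/214550542 ≈ 5.1774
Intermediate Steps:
-7548/T + 48605/10078 = -7548/(-21289) + 48605/10078 = -7548*(-1/21289) + 48605*(1/10078) = 7548/21289 + 48605/10078 = 1110820589/214550542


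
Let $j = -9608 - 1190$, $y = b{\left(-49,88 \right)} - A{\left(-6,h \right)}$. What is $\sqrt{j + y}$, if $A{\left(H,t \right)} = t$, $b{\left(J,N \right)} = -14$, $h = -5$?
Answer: $i \sqrt{10807} \approx 103.96 i$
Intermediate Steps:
$y = -9$ ($y = -14 - -5 = -14 + 5 = -9$)
$j = -10798$ ($j = -9608 - 1190 = -10798$)
$\sqrt{j + y} = \sqrt{-10798 - 9} = \sqrt{-10807} = i \sqrt{10807}$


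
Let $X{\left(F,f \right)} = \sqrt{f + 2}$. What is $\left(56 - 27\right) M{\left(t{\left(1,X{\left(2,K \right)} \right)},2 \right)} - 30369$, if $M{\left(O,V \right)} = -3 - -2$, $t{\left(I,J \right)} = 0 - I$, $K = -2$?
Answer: $-30398$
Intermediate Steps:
$X{\left(F,f \right)} = \sqrt{2 + f}$
$t{\left(I,J \right)} = - I$
$M{\left(O,V \right)} = -1$ ($M{\left(O,V \right)} = -3 + 2 = -1$)
$\left(56 - 27\right) M{\left(t{\left(1,X{\left(2,K \right)} \right)},2 \right)} - 30369 = \left(56 - 27\right) \left(-1\right) - 30369 = 29 \left(-1\right) - 30369 = -29 - 30369 = -30398$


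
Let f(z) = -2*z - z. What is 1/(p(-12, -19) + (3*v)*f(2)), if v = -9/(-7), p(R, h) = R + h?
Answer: -7/379 ≈ -0.018470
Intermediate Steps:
f(z) = -3*z
v = 9/7 (v = -9*(-⅐) = 9/7 ≈ 1.2857)
1/(p(-12, -19) + (3*v)*f(2)) = 1/((-12 - 19) + (3*(9/7))*(-3*2)) = 1/(-31 + (27/7)*(-6)) = 1/(-31 - 162/7) = 1/(-379/7) = -7/379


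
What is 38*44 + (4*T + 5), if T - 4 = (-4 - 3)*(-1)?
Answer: 1721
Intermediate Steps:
T = 11 (T = 4 + (-4 - 3)*(-1) = 4 - 7*(-1) = 4 + 7 = 11)
38*44 + (4*T + 5) = 38*44 + (4*11 + 5) = 1672 + (44 + 5) = 1672 + 49 = 1721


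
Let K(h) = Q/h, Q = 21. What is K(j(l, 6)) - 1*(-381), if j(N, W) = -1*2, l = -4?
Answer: 741/2 ≈ 370.50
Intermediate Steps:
j(N, W) = -2
K(h) = 21/h
K(j(l, 6)) - 1*(-381) = 21/(-2) - 1*(-381) = 21*(-1/2) + 381 = -21/2 + 381 = 741/2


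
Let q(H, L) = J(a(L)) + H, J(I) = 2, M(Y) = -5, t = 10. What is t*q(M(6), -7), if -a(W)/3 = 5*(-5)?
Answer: -30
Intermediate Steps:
a(W) = 75 (a(W) = -15*(-5) = -3*(-25) = 75)
q(H, L) = 2 + H
t*q(M(6), -7) = 10*(2 - 5) = 10*(-3) = -30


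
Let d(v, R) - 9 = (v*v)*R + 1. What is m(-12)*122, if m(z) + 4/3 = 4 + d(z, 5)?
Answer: 268156/3 ≈ 89385.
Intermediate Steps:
d(v, R) = 10 + R*v² (d(v, R) = 9 + ((v*v)*R + 1) = 9 + (v²*R + 1) = 9 + (R*v² + 1) = 9 + (1 + R*v²) = 10 + R*v²)
m(z) = 38/3 + 5*z² (m(z) = -4/3 + (4 + (10 + 5*z²)) = -4/3 + (14 + 5*z²) = 38/3 + 5*z²)
m(-12)*122 = (38/3 + 5*(-12)²)*122 = (38/3 + 5*144)*122 = (38/3 + 720)*122 = (2198/3)*122 = 268156/3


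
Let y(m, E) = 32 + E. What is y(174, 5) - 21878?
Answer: -21841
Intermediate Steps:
y(174, 5) - 21878 = (32 + 5) - 21878 = 37 - 21878 = -21841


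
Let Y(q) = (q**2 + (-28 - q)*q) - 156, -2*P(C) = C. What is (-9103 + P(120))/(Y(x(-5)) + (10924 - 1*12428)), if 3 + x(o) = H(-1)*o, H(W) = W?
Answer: 833/156 ≈ 5.3397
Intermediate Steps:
P(C) = -C/2
x(o) = -3 - o
Y(q) = -156 + q**2 + q*(-28 - q) (Y(q) = (q**2 + q*(-28 - q)) - 156 = -156 + q**2 + q*(-28 - q))
(-9103 + P(120))/(Y(x(-5)) + (10924 - 1*12428)) = (-9103 - 1/2*120)/((-156 - 28*(-3 - 1*(-5))) + (10924 - 1*12428)) = (-9103 - 60)/((-156 - 28*(-3 + 5)) + (10924 - 12428)) = -9163/((-156 - 28*2) - 1504) = -9163/((-156 - 56) - 1504) = -9163/(-212 - 1504) = -9163/(-1716) = -9163*(-1/1716) = 833/156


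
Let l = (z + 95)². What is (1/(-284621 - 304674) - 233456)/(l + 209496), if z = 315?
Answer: -137574453521/222515434820 ≈ -0.61827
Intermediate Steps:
l = 168100 (l = (315 + 95)² = 410² = 168100)
(1/(-284621 - 304674) - 233456)/(l + 209496) = (1/(-284621 - 304674) - 233456)/(168100 + 209496) = (1/(-589295) - 233456)/377596 = (-1/589295 - 233456)*(1/377596) = -137574453521/589295*1/377596 = -137574453521/222515434820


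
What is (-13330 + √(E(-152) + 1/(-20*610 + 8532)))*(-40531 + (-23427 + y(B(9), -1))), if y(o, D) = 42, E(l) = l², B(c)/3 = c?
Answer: 852000280 - 31958*√77711596907/917 ≈ 8.4229e+8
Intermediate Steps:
B(c) = 3*c
(-13330 + √(E(-152) + 1/(-20*610 + 8532)))*(-40531 + (-23427 + y(B(9), -1))) = (-13330 + √((-152)² + 1/(-20*610 + 8532)))*(-40531 + (-23427 + 42)) = (-13330 + √(23104 + 1/(-12200 + 8532)))*(-40531 - 23385) = (-13330 + √(23104 + 1/(-3668)))*(-63916) = (-13330 + √(23104 - 1/3668))*(-63916) = (-13330 + √(84745471/3668))*(-63916) = (-13330 + √77711596907/1834)*(-63916) = 852000280 - 31958*√77711596907/917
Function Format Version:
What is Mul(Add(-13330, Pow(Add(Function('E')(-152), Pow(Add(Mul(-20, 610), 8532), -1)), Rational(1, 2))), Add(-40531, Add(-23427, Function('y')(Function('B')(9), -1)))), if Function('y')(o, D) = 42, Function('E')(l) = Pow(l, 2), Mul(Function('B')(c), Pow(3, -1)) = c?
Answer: Add(852000280, Mul(Rational(-31958, 917), Pow(77711596907, Rational(1, 2)))) ≈ 8.4229e+8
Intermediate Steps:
Function('B')(c) = Mul(3, c)
Mul(Add(-13330, Pow(Add(Function('E')(-152), Pow(Add(Mul(-20, 610), 8532), -1)), Rational(1, 2))), Add(-40531, Add(-23427, Function('y')(Function('B')(9), -1)))) = Mul(Add(-13330, Pow(Add(Pow(-152, 2), Pow(Add(Mul(-20, 610), 8532), -1)), Rational(1, 2))), Add(-40531, Add(-23427, 42))) = Mul(Add(-13330, Pow(Add(23104, Pow(Add(-12200, 8532), -1)), Rational(1, 2))), Add(-40531, -23385)) = Mul(Add(-13330, Pow(Add(23104, Pow(-3668, -1)), Rational(1, 2))), -63916) = Mul(Add(-13330, Pow(Add(23104, Rational(-1, 3668)), Rational(1, 2))), -63916) = Mul(Add(-13330, Pow(Rational(84745471, 3668), Rational(1, 2))), -63916) = Mul(Add(-13330, Mul(Rational(1, 1834), Pow(77711596907, Rational(1, 2)))), -63916) = Add(852000280, Mul(Rational(-31958, 917), Pow(77711596907, Rational(1, 2))))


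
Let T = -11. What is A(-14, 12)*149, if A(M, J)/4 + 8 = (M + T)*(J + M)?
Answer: 25032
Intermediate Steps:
A(M, J) = -32 + 4*(-11 + M)*(J + M) (A(M, J) = -32 + 4*((M - 11)*(J + M)) = -32 + 4*((-11 + M)*(J + M)) = -32 + 4*(-11 + M)*(J + M))
A(-14, 12)*149 = (-32 - 44*12 - 44*(-14) + 4*(-14)**2 + 4*12*(-14))*149 = (-32 - 528 + 616 + 4*196 - 672)*149 = (-32 - 528 + 616 + 784 - 672)*149 = 168*149 = 25032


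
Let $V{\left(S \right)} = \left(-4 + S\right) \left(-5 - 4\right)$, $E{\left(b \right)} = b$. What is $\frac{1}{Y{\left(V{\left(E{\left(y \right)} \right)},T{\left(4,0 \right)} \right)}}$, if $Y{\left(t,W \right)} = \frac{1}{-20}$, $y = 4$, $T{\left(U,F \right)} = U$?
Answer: $-20$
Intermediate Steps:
$V{\left(S \right)} = 36 - 9 S$ ($V{\left(S \right)} = \left(-4 + S\right) \left(-9\right) = 36 - 9 S$)
$Y{\left(t,W \right)} = - \frac{1}{20}$
$\frac{1}{Y{\left(V{\left(E{\left(y \right)} \right)},T{\left(4,0 \right)} \right)}} = \frac{1}{- \frac{1}{20}} = -20$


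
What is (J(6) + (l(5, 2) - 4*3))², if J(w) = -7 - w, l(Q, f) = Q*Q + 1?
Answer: 1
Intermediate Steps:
l(Q, f) = 1 + Q² (l(Q, f) = Q² + 1 = 1 + Q²)
(J(6) + (l(5, 2) - 4*3))² = ((-7 - 1*6) + ((1 + 5²) - 4*3))² = ((-7 - 6) + ((1 + 25) - 12))² = (-13 + (26 - 12))² = (-13 + 14)² = 1² = 1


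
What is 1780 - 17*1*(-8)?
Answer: 1916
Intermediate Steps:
1780 - 17*1*(-8) = 1780 - 17*(-8) = 1780 - 1*(-136) = 1780 + 136 = 1916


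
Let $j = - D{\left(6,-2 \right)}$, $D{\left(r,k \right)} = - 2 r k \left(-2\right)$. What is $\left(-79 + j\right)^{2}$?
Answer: $961$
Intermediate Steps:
$D{\left(r,k \right)} = 4 k r$ ($D{\left(r,k \right)} = - 2 r \left(- 2 k\right) = 4 k r$)
$j = 48$ ($j = - 4 \left(-2\right) 6 = \left(-1\right) \left(-48\right) = 48$)
$\left(-79 + j\right)^{2} = \left(-79 + 48\right)^{2} = \left(-31\right)^{2} = 961$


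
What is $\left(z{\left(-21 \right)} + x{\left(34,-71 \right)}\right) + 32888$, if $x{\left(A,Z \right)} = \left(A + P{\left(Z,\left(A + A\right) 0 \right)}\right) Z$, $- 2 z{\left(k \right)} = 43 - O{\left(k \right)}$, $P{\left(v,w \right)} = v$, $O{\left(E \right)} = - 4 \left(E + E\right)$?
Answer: $\frac{71155}{2} \approx 35578.0$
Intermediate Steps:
$O{\left(E \right)} = - 8 E$ ($O{\left(E \right)} = - 4 \cdot 2 E = - 8 E$)
$z{\left(k \right)} = - \frac{43}{2} - 4 k$ ($z{\left(k \right)} = - \frac{43 - - 8 k}{2} = - \frac{43 + 8 k}{2} = - \frac{43}{2} - 4 k$)
$x{\left(A,Z \right)} = Z \left(A + Z\right)$ ($x{\left(A,Z \right)} = \left(A + Z\right) Z = Z \left(A + Z\right)$)
$\left(z{\left(-21 \right)} + x{\left(34,-71 \right)}\right) + 32888 = \left(\left(- \frac{43}{2} - -84\right) - 71 \left(34 - 71\right)\right) + 32888 = \left(\left(- \frac{43}{2} + 84\right) - -2627\right) + 32888 = \left(\frac{125}{2} + 2627\right) + 32888 = \frac{5379}{2} + 32888 = \frac{71155}{2}$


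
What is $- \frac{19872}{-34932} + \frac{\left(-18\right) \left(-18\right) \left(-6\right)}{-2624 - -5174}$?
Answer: $- \frac{239364}{1237175} \approx -0.19348$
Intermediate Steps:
$- \frac{19872}{-34932} + \frac{\left(-18\right) \left(-18\right) \left(-6\right)}{-2624 - -5174} = \left(-19872\right) \left(- \frac{1}{34932}\right) + \frac{324 \left(-6\right)}{-2624 + 5174} = \frac{1656}{2911} - \frac{1944}{2550} = \frac{1656}{2911} - \frac{324}{425} = - \frac{239364}{1237175}$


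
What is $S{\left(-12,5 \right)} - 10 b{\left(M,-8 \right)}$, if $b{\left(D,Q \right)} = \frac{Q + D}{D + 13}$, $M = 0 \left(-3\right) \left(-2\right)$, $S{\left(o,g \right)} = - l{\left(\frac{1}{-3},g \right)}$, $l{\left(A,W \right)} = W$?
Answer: $\frac{15}{13} \approx 1.1538$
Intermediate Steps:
$S{\left(o,g \right)} = - g$
$M = 0$ ($M = 0 \left(-2\right) = 0$)
$b{\left(D,Q \right)} = \frac{D + Q}{13 + D}$
$S{\left(-12,5 \right)} - 10 b{\left(M,-8 \right)} = \left(-1\right) 5 - 10 \frac{0 - 8}{13 + 0} = -5 - 10 \cdot \frac{1}{13} \left(-8\right) = -5 - - \frac{80}{13} = -5 + \frac{80}{13} = \frac{15}{13}$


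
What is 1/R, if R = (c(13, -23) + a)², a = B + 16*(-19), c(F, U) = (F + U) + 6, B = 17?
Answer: 1/84681 ≈ 1.1809e-5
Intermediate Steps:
c(F, U) = 6 + F + U
a = -287 (a = 17 + 16*(-19) = 17 - 304 = -287)
R = 84681 (R = ((6 + 13 - 23) - 287)² = (-4 - 287)² = (-291)² = 84681)
1/R = 1/84681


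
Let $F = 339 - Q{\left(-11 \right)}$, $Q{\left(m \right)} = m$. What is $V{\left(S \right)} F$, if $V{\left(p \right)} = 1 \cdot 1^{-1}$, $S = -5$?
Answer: $350$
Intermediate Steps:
$V{\left(p \right)} = 1$ ($V{\left(p \right)} = 1 \cdot 1 = 1$)
$F = 350$ ($F = 339 - -11 = 339 + 11 = 350$)
$V{\left(S \right)} F = 1 \cdot 350 = 350$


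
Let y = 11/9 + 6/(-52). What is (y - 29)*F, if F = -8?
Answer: 26108/117 ≈ 223.15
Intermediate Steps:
y = 259/234 (y = 11*(⅑) + 6*(-1/52) = 11/9 - 3/26 = 259/234 ≈ 1.1068)
(y - 29)*F = (259/234 - 29)*(-8) = -6527/234*(-8) = 26108/117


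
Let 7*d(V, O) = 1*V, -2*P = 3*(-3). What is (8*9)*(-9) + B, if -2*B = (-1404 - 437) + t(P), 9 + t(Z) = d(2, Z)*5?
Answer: 1934/7 ≈ 276.29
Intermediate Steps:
P = 9/2 (P = -3*(-3)/2 = -½*(-9) = 9/2 ≈ 4.5000)
d(V, O) = V/7 (d(V, O) = (1*V)/7 = V/7)
t(Z) = -53/7 (t(Z) = -9 + ((⅐)*2)*5 = -9 + (2/7)*5 = -9 + 10/7 = -53/7)
B = 6470/7 (B = -((-1404 - 437) - 53/7)/2 = -(-1841 - 53/7)/2 = -½*(-12940/7) = 6470/7 ≈ 924.29)
(8*9)*(-9) + B = (8*9)*(-9) + 6470/7 = 72*(-9) + 6470/7 = -648 + 6470/7 = 1934/7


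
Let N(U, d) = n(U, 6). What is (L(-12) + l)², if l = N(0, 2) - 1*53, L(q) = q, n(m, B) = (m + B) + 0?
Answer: 3481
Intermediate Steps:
n(m, B) = B + m (n(m, B) = (B + m) + 0 = B + m)
N(U, d) = 6 + U
l = -47 (l = (6 + 0) - 1*53 = 6 - 53 = -47)
(L(-12) + l)² = (-12 - 47)² = (-59)² = 3481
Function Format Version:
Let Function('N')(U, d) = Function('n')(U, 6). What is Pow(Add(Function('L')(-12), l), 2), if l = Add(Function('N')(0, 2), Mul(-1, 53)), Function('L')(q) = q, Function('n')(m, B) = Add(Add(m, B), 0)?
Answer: 3481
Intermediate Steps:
Function('n')(m, B) = Add(B, m) (Function('n')(m, B) = Add(Add(B, m), 0) = Add(B, m))
Function('N')(U, d) = Add(6, U)
l = -47 (l = Add(Add(6, 0), Mul(-1, 53)) = Add(6, -53) = -47)
Pow(Add(Function('L')(-12), l), 2) = Pow(Add(-12, -47), 2) = Pow(-59, 2) = 3481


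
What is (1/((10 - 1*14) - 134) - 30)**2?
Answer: 17147881/19044 ≈ 900.43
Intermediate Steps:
(1/((10 - 1*14) - 134) - 30)**2 = (1/((10 - 14) - 134) - 30)**2 = (1/(-4 - 134) - 30)**2 = (1/(-138) - 30)**2 = (-1/138 - 30)**2 = (-4141/138)**2 = 17147881/19044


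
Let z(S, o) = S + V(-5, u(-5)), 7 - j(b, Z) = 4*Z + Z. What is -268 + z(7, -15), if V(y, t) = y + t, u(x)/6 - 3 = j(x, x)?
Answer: -56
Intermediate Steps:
j(b, Z) = 7 - 5*Z (j(b, Z) = 7 - (4*Z + Z) = 7 - 5*Z)
u(x) = 60 - 30*x (u(x) = 18 + 6*(7 - 5*x) = 18 + (42 - 30*x) = 60 - 30*x)
V(y, t) = t + y
z(S, o) = 205 + S (z(S, o) = S + ((60 - 30*(-5)) - 5) = S + ((60 + 150) - 5) = S + (210 - 5) = S + 205 = 205 + S)
-268 + z(7, -15) = -268 + (205 + 7) = -268 + 212 = -56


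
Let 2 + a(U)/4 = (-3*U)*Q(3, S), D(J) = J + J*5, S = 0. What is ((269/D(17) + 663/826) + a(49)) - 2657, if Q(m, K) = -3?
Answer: -18905308/21063 ≈ -897.56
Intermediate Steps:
D(J) = 6*J (D(J) = J + 5*J = 6*J)
a(U) = -8 + 36*U (a(U) = -8 + 4*(-3*U*(-3)) = -8 + 4*(9*U) = -8 + 36*U)
((269/D(17) + 663/826) + a(49)) - 2657 = ((269/((6*17)) + 663/826) + (-8 + 36*49)) - 2657 = ((269/102 + 663*(1/826)) + (-8 + 1764)) - 2657 = ((269*(1/102) + 663/826) + 1756) - 2657 = ((269/102 + 663/826) + 1756) - 2657 = (72455/21063 + 1756) - 2657 = 37059083/21063 - 2657 = -18905308/21063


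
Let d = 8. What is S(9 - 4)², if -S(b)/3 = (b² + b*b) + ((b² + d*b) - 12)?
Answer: 95481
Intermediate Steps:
S(b) = 36 - 24*b - 9*b² (S(b) = -3*((b² + b*b) + ((b² + 8*b) - 12)) = -3*((b² + b²) + (-12 + b² + 8*b)) = -3*(2*b² + (-12 + b² + 8*b)) = -3*(-12 + 3*b² + 8*b) = 36 - 24*b - 9*b²)
S(9 - 4)² = (36 - 24*(9 - 4) - 9*(9 - 4)²)² = (36 - 24*5 - 9*5²)² = (36 - 120 - 9*25)² = (36 - 120 - 225)² = (-309)² = 95481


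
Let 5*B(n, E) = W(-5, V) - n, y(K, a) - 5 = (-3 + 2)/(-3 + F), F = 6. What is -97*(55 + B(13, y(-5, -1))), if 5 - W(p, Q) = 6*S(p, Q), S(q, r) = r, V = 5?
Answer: -22989/5 ≈ -4597.8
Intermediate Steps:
W(p, Q) = 5 - 6*Q
y(K, a) = 14/3 (y(K, a) = 5 + (-3 + 2)/(-3 + 6) = 5 - 1/3 = 5 - 1*⅓ = 5 - ⅓ = 14/3)
B(n, E) = -5 - n/5 (B(n, E) = ((5 - 6*5) - n)/5 = ((5 - 30) - n)/5 = (-25 - n)/5 = -5 - n/5)
-97*(55 + B(13, y(-5, -1))) = -97*(55 + (-5 - ⅕*13)) = -97*(55 + (-5 - 13/5)) = -97*(55 - 38/5) = -97*237/5 = -22989/5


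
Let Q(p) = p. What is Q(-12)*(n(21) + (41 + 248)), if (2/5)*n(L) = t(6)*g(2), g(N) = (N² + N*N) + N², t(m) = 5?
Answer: -5268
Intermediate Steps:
g(N) = 3*N² (g(N) = (N² + N²) + N² = 2*N² + N² = 3*N²)
n(L) = 150 (n(L) = 5*(5*(3*2²))/2 = 5*(5*(3*4))/2 = 5*(5*12)/2 = (5/2)*60 = 150)
Q(-12)*(n(21) + (41 + 248)) = -12*(150 + (41 + 248)) = -12*(150 + 289) = -12*439 = -5268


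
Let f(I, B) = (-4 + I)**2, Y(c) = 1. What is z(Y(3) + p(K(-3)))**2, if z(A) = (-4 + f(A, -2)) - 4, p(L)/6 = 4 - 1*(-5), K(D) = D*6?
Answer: 6723649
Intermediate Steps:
K(D) = 6*D
p(L) = 54 (p(L) = 6*(4 - 1*(-5)) = 6*(4 + 5) = 6*9 = 54)
z(A) = -8 + (-4 + A)**2 (z(A) = (-4 + (-4 + A)**2) - 4 = -8 + (-4 + A)**2)
z(Y(3) + p(K(-3)))**2 = (-8 + (-4 + (1 + 54))**2)**2 = (-8 + (-4 + 55)**2)**2 = (-8 + 51**2)**2 = (-8 + 2601)**2 = 2593**2 = 6723649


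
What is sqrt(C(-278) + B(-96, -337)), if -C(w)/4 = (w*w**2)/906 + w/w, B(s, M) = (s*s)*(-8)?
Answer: 14*sqrt(22116819)/453 ≈ 145.34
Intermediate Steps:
B(s, M) = -8*s**2 (B(s, M) = s**2*(-8) = -8*s**2)
C(w) = -4 - 2*w**3/453 (C(w) = -4*((w*w**2)/906 + w/w) = -4*(w**3*(1/906) + 1) = -4*(w**3/906 + 1) = -4*(1 + w**3/906) = -4 - 2*w**3/453)
sqrt(C(-278) + B(-96, -337)) = sqrt((-4 - 2/453*(-278)**3) - 8*(-96)**2) = sqrt((-4 - 2/453*(-21484952)) - 8*9216) = sqrt((-4 + 42969904/453) - 73728) = sqrt(42968092/453 - 73728) = sqrt(9569308/453) = 14*sqrt(22116819)/453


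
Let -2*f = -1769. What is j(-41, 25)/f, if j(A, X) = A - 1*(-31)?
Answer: -20/1769 ≈ -0.011306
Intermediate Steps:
j(A, X) = 31 + A (j(A, X) = A + 31 = 31 + A)
f = 1769/2 (f = -½*(-1769) = 1769/2 ≈ 884.50)
j(-41, 25)/f = (31 - 41)/(1769/2) = -10*2/1769 = -20/1769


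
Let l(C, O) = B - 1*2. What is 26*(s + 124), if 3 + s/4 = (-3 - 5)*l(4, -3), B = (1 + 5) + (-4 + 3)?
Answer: 416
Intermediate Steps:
B = 5 (B = 6 - 1 = 5)
l(C, O) = 3 (l(C, O) = 5 - 1*2 = 5 - 2 = 3)
s = -108 (s = -12 + 4*((-3 - 5)*3) = -12 + 4*(-8*3) = -12 + 4*(-24) = -12 - 96 = -108)
26*(s + 124) = 26*(-108 + 124) = 26*16 = 416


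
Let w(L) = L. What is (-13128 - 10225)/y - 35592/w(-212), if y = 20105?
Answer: 177656581/1065565 ≈ 166.73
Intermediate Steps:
(-13128 - 10225)/y - 35592/w(-212) = (-13128 - 10225)/20105 - 35592/(-212) = -23353*1/20105 - 35592*(-1/212) = -23353/20105 + 8898/53 = 177656581/1065565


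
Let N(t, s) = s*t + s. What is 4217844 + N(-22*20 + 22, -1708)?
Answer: 4930080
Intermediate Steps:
N(t, s) = s + s*t
4217844 + N(-22*20 + 22, -1708) = 4217844 - 1708*(1 + (-22*20 + 22)) = 4217844 - 1708*(1 + (-440 + 22)) = 4217844 - 1708*(1 - 418) = 4217844 - 1708*(-417) = 4217844 + 712236 = 4930080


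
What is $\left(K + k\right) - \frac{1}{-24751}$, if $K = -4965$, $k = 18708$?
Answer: $\frac{340152994}{24751} \approx 13743.0$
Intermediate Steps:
$\left(K + k\right) - \frac{1}{-24751} = \left(-4965 + 18708\right) - \frac{1}{-24751} = 13743 - - \frac{1}{24751} = 13743 + \frac{1}{24751} = \frac{340152994}{24751}$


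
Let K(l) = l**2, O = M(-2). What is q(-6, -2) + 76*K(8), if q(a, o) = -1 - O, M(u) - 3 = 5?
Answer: 4855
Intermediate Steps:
M(u) = 8 (M(u) = 3 + 5 = 8)
O = 8
q(a, o) = -9 (q(a, o) = -1 - 1*8 = -1 - 8 = -9)
q(-6, -2) + 76*K(8) = -9 + 76*8**2 = -9 + 76*64 = -9 + 4864 = 4855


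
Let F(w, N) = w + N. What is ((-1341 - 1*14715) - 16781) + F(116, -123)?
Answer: -32844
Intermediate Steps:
F(w, N) = N + w
((-1341 - 1*14715) - 16781) + F(116, -123) = ((-1341 - 1*14715) - 16781) + (-123 + 116) = ((-1341 - 14715) - 16781) - 7 = (-16056 - 16781) - 7 = -32837 - 7 = -32844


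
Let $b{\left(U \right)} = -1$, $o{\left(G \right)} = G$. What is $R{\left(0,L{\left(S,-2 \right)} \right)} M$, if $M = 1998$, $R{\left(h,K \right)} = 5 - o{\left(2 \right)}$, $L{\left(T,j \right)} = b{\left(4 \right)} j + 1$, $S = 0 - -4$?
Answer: $5994$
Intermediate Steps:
$S = 4$ ($S = 0 + 4 = 4$)
$L{\left(T,j \right)} = 1 - j$ ($L{\left(T,j \right)} = - j + 1 = 1 - j$)
$R{\left(h,K \right)} = 3$ ($R{\left(h,K \right)} = 5 - 2 = 3$)
$R{\left(0,L{\left(S,-2 \right)} \right)} M = 3 \cdot 1998 = 5994$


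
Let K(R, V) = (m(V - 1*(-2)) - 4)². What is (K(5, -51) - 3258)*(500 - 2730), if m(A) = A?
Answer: 1001270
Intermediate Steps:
K(R, V) = (-2 + V)² (K(R, V) = ((V - 1*(-2)) - 4)² = ((V + 2) - 4)² = ((2 + V) - 4)² = (-2 + V)²)
(K(5, -51) - 3258)*(500 - 2730) = ((-2 - 51)² - 3258)*(500 - 2730) = ((-53)² - 3258)*(-2230) = (2809 - 3258)*(-2230) = -449*(-2230) = 1001270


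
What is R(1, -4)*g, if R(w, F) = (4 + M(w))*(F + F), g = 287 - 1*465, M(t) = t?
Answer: 7120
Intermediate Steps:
g = -178 (g = 287 - 465 = -178)
R(w, F) = 2*F*(4 + w) (R(w, F) = (4 + w)*(F + F) = (4 + w)*(2*F) = 2*F*(4 + w))
R(1, -4)*g = (2*(-4)*(4 + 1))*(-178) = (2*(-4)*5)*(-178) = -40*(-178) = 7120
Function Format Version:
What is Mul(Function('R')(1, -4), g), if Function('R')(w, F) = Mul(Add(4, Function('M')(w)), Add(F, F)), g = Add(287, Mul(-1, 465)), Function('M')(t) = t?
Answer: 7120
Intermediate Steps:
g = -178 (g = Add(287, -465) = -178)
Function('R')(w, F) = Mul(2, F, Add(4, w)) (Function('R')(w, F) = Mul(Add(4, w), Add(F, F)) = Mul(Add(4, w), Mul(2, F)) = Mul(2, F, Add(4, w)))
Mul(Function('R')(1, -4), g) = Mul(Mul(2, -4, Add(4, 1)), -178) = Mul(Mul(2, -4, 5), -178) = Mul(-40, -178) = 7120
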